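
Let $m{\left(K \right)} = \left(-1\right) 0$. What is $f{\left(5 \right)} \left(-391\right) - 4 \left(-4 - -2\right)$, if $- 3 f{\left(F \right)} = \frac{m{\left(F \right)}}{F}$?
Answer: $8$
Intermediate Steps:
$m{\left(K \right)} = 0$
$f{\left(F \right)} = 0$ ($f{\left(F \right)} = - \frac{0 \frac{1}{F}}{3} = \left(- \frac{1}{3}\right) 0 = 0$)
$f{\left(5 \right)} \left(-391\right) - 4 \left(-4 - -2\right) = 0 \left(-391\right) - 4 \left(-4 - -2\right) = 0 - 4 \left(-4 + 2\right) = 0 - -8 = 0 + 8 = 8$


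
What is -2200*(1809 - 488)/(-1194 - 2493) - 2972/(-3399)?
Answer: 1098792396/1392457 ≈ 789.10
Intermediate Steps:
-2200*(1809 - 488)/(-1194 - 2493) - 2972/(-3399) = -2200/((-3687/1321)) - 2972*(-1/3399) = -2200/((-3687*1/1321)) + 2972/3399 = -2200/(-3687/1321) + 2972/3399 = -2200*(-1321/3687) + 2972/3399 = 2906200/3687 + 2972/3399 = 1098792396/1392457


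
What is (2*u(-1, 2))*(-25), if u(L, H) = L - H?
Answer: 150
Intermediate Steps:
(2*u(-1, 2))*(-25) = (2*(-1 - 1*2))*(-25) = (2*(-1 - 2))*(-25) = (2*(-3))*(-25) = -6*(-25) = 150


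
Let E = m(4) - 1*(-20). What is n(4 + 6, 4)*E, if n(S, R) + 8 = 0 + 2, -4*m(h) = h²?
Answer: -96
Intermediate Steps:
m(h) = -h²/4
E = 16 (E = -¼*4² - 1*(-20) = -¼*16 + 20 = -4 + 20 = 16)
n(S, R) = -6 (n(S, R) = -8 + (0 + 2) = -8 + 2 = -6)
n(4 + 6, 4)*E = -6*16 = -96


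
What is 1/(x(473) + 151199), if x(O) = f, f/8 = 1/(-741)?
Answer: 741/112038451 ≈ 6.6138e-6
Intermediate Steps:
f = -8/741 (f = 8/(-741) = 8*(-1/741) = -8/741 ≈ -0.010796)
x(O) = -8/741
1/(x(473) + 151199) = 1/(-8/741 + 151199) = 1/(112038451/741) = 741/112038451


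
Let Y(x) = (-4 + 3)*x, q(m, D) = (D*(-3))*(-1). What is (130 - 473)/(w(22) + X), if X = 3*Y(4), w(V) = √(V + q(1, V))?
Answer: 147/2 + 49*√22/4 ≈ 130.96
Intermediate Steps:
q(m, D) = 3*D (q(m, D) = -3*D*(-1) = 3*D)
w(V) = 2*√V (w(V) = √(V + 3*V) = √(4*V) = 2*√V)
Y(x) = -x
X = -12 (X = 3*(-1*4) = 3*(-4) = -12)
(130 - 473)/(w(22) + X) = (130 - 473)/(2*√22 - 12) = -343/(-12 + 2*√22)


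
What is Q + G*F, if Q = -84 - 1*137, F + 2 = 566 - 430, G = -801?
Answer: -107555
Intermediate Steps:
F = 134 (F = -2 + (566 - 430) = -2 + 136 = 134)
Q = -221 (Q = -84 - 137 = -221)
Q + G*F = -221 - 801*134 = -221 - 107334 = -107555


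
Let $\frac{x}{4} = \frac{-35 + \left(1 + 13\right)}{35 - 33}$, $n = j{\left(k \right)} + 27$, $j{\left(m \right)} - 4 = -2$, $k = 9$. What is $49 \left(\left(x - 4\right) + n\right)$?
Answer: $-833$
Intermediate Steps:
$j{\left(m \right)} = 2$ ($j{\left(m \right)} = 4 - 2 = 2$)
$n = 29$ ($n = 2 + 27 = 29$)
$x = -42$ ($x = 4 \frac{-35 + \left(1 + 13\right)}{35 - 33} = 4 \frac{-35 + 14}{2} = 4 \left(\left(-21\right) \frac{1}{2}\right) = 4 \left(- \frac{21}{2}\right) = -42$)
$49 \left(\left(x - 4\right) + n\right) = 49 \left(\left(-42 - 4\right) + 29\right) = 49 \left(-46 + 29\right) = 49 \left(-17\right) = -833$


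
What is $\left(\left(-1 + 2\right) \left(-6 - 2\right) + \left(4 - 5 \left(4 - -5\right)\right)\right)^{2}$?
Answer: $2401$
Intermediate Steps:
$\left(\left(-1 + 2\right) \left(-6 - 2\right) + \left(4 - 5 \left(4 - -5\right)\right)\right)^{2} = \left(1 \left(-8\right) + \left(4 - 5 \left(4 + 5\right)\right)\right)^{2} = \left(-8 + \left(4 - 45\right)\right)^{2} = \left(-8 - 41\right)^{2} = \left(-49\right)^{2} = 2401$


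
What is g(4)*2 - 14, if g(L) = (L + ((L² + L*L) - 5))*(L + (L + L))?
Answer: 730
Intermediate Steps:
g(L) = 3*L*(-5 + L + 2*L²) (g(L) = (L + ((L² + L²) - 5))*(L + 2*L) = (L + (2*L² - 5))*(3*L) = (L + (-5 + 2*L²))*(3*L) = (-5 + L + 2*L²)*(3*L) = 3*L*(-5 + L + 2*L²))
g(4)*2 - 14 = (3*4*(-5 + 4 + 2*4²))*2 - 14 = (3*4*(-5 + 4 + 2*16))*2 - 14 = (3*4*(-5 + 4 + 32))*2 - 14 = (3*4*31)*2 - 14 = 372*2 - 14 = 744 - 14 = 730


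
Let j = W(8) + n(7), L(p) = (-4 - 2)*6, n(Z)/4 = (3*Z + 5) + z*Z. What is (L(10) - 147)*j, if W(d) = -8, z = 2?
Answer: -27816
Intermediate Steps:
n(Z) = 20 + 20*Z (n(Z) = 4*((3*Z + 5) + 2*Z) = 4*((5 + 3*Z) + 2*Z) = 4*(5 + 5*Z) = 20 + 20*Z)
L(p) = -36 (L(p) = -6*6 = -36)
j = 152 (j = -8 + (20 + 20*7) = -8 + (20 + 140) = -8 + 160 = 152)
(L(10) - 147)*j = (-36 - 147)*152 = -183*152 = -27816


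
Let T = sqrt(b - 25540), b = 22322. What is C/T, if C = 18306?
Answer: -9153*I*sqrt(3218)/1609 ≈ -322.7*I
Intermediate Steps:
T = I*sqrt(3218) (T = sqrt(22322 - 25540) = sqrt(-3218) = I*sqrt(3218) ≈ 56.727*I)
C/T = 18306/((I*sqrt(3218))) = 18306*(-I*sqrt(3218)/3218) = -9153*I*sqrt(3218)/1609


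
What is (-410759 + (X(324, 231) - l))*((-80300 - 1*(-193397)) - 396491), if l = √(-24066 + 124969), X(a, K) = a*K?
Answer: 95196295510 + 283394*√100903 ≈ 9.5286e+10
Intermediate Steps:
X(a, K) = K*a
l = √100903 ≈ 317.65
(-410759 + (X(324, 231) - l))*((-80300 - 1*(-193397)) - 396491) = (-410759 + (231*324 - √100903))*((-80300 - 1*(-193397)) - 396491) = (-410759 + (74844 - √100903))*((-80300 + 193397) - 396491) = (-335915 - √100903)*(113097 - 396491) = (-335915 - √100903)*(-283394) = 95196295510 + 283394*√100903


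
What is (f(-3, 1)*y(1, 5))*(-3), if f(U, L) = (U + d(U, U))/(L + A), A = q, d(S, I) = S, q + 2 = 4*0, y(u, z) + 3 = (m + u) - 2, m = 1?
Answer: 54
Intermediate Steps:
y(u, z) = -4 + u (y(u, z) = -3 + ((1 + u) - 2) = -3 + (-1 + u) = -4 + u)
q = -2 (q = -2 + 4*0 = -2 + 0 = -2)
A = -2
f(U, L) = 2*U/(-2 + L) (f(U, L) = (U + U)/(L - 2) = (2*U)/(-2 + L) = 2*U/(-2 + L))
(f(-3, 1)*y(1, 5))*(-3) = ((2*(-3)/(-2 + 1))*(-4 + 1))*(-3) = ((2*(-3)/(-1))*(-3))*(-3) = ((2*(-3)*(-1))*(-3))*(-3) = (6*(-3))*(-3) = -18*(-3) = 54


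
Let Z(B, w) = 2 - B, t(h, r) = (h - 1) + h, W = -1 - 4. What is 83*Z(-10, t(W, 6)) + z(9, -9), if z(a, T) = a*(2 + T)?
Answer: 933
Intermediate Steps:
W = -5
t(h, r) = -1 + 2*h (t(h, r) = (-1 + h) + h = -1 + 2*h)
83*Z(-10, t(W, 6)) + z(9, -9) = 83*(2 - 1*(-10)) + 9*(2 - 9) = 83*(2 + 10) + 9*(-7) = 83*12 - 63 = 996 - 63 = 933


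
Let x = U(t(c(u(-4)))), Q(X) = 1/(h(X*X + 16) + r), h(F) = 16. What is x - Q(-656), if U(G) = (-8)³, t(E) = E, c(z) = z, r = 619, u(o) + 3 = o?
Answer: -325121/635 ≈ -512.00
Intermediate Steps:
u(o) = -3 + o
U(G) = -512
Q(X) = 1/635 (Q(X) = 1/(16 + 619) = 1/635)
x = -512
x - Q(-656) = -512 - 1*1/635 = -512 - 1/635 = -325121/635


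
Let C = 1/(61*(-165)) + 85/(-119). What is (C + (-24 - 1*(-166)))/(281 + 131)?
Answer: 4977139/14513730 ≈ 0.34293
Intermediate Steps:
C = -50332/70455 (C = (1/61)*(-1/165) + 85*(-1/119) = -1/10065 - 5/7 = -50332/70455 ≈ -0.71439)
(C + (-24 - 1*(-166)))/(281 + 131) = (-50332/70455 + (-24 - 1*(-166)))/(281 + 131) = (-50332/70455 + (-24 + 166))/412 = (-50332/70455 + 142)*(1/412) = (9954278/70455)*(1/412) = 4977139/14513730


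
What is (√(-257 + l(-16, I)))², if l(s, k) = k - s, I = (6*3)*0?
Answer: -241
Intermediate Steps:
I = 0 (I = 18*0 = 0)
(√(-257 + l(-16, I)))² = (√(-257 + (0 - 1*(-16))))² = (√(-257 + (0 + 16)))² = (√(-257 + 16))² = (√(-241))² = (I*√241)² = -241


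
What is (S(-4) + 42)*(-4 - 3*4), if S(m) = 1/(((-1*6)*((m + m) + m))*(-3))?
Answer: -18142/27 ≈ -671.93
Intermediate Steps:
S(m) = 1/(54*m) (S(m) = 1/(-6*(2*m + m)*(-3)) = 1/(-18*m*(-3)) = 1/(54*m))
(S(-4) + 42)*(-4 - 3*4) = ((1/54)/(-4) + 42)*(-4 - 3*4) = ((1/54)*(-1/4) + 42)*(-4 - 12) = (-1/216 + 42)*(-16) = (9071/216)*(-16) = -18142/27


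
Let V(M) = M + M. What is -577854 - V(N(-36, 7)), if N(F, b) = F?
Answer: -577782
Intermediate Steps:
V(M) = 2*M
-577854 - V(N(-36, 7)) = -577854 - 2*(-36) = -577854 - 1*(-72) = -577854 + 72 = -577782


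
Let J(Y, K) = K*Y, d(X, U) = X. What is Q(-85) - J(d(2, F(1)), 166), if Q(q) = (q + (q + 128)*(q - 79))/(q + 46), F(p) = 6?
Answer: -149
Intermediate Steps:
Q(q) = (q + (-79 + q)*(128 + q))/(46 + q) (Q(q) = (q + (128 + q)*(-79 + q))/(46 + q) = (q + (-79 + q)*(128 + q))/(46 + q))
Q(-85) - J(d(2, F(1)), 166) = (-10112 + (-85)² + 50*(-85))/(46 - 85) - 166*2 = (-10112 + 7225 - 4250)/(-39) - 1*332 = -1/39*(-7137) - 332 = 183 - 332 = -149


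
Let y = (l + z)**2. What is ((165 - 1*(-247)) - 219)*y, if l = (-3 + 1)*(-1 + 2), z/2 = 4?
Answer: 6948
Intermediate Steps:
z = 8 (z = 2*4 = 8)
l = -2 (l = -2*1 = -2)
y = 36 (y = (-2 + 8)**2 = 6**2 = 36)
((165 - 1*(-247)) - 219)*y = ((165 - 1*(-247)) - 219)*36 = ((165 + 247) - 219)*36 = (412 - 219)*36 = 193*36 = 6948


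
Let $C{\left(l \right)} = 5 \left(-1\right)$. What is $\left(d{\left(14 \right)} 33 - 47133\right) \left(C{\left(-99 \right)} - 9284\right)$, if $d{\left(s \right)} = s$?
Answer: $433526919$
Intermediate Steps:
$C{\left(l \right)} = -5$
$\left(d{\left(14 \right)} 33 - 47133\right) \left(C{\left(-99 \right)} - 9284\right) = \left(14 \cdot 33 - 47133\right) \left(-5 - 9284\right) = \left(462 - 47133\right) \left(-9289\right) = \left(-46671\right) \left(-9289\right) = 433526919$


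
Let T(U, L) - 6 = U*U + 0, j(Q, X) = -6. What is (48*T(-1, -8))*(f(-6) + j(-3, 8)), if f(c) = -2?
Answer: -2688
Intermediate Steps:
T(U, L) = 6 + U² (T(U, L) = 6 + (U*U + 0) = 6 + (U² + 0) = 6 + U²)
(48*T(-1, -8))*(f(-6) + j(-3, 8)) = (48*(6 + (-1)²))*(-2 - 6) = (48*(6 + 1))*(-8) = (48*7)*(-8) = 336*(-8) = -2688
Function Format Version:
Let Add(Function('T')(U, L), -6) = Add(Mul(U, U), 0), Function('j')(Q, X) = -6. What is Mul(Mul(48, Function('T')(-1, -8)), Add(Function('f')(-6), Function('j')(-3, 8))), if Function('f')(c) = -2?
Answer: -2688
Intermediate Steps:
Function('T')(U, L) = Add(6, Pow(U, 2)) (Function('T')(U, L) = Add(6, Add(Mul(U, U), 0)) = Add(6, Add(Pow(U, 2), 0)) = Add(6, Pow(U, 2)))
Mul(Mul(48, Function('T')(-1, -8)), Add(Function('f')(-6), Function('j')(-3, 8))) = Mul(Mul(48, Add(6, Pow(-1, 2))), Add(-2, -6)) = Mul(Mul(48, Add(6, 1)), -8) = Mul(Mul(48, 7), -8) = Mul(336, -8) = -2688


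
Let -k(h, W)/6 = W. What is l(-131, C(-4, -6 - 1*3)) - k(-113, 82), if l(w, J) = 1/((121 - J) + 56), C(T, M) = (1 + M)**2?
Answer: 55597/113 ≈ 492.01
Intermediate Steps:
k(h, W) = -6*W
l(w, J) = 1/(177 - J)
l(-131, C(-4, -6 - 1*3)) - k(-113, 82) = -1/(-177 + (1 + (-6 - 1*3))**2) - (-6)*82 = -1/(-177 + (1 + (-6 - 3))**2) - 1*(-492) = -1/(-177 + (1 - 9)**2) + 492 = -1/(-177 + (-8)**2) + 492 = -1/(-177 + 64) + 492 = -1/(-113) + 492 = -1*(-1/113) + 492 = 1/113 + 492 = 55597/113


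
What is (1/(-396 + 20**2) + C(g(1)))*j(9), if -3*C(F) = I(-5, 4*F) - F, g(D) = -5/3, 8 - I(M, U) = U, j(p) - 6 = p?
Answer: -935/12 ≈ -77.917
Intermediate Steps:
j(p) = 6 + p
I(M, U) = 8 - U
g(D) = -5/3 (g(D) = -5*1/3 = -5/3)
C(F) = -8/3 + 5*F/3 (C(F) = -((8 - 4*F) - F)/3 = -(8 - 5*F)/3 = -8/3 + 5*F/3)
(1/(-396 + 20**2) + C(g(1)))*j(9) = (1/(-396 + 20**2) + (-8/3 + (5/3)*(-5/3)))*(6 + 9) = (1/(-396 + 400) + (-8/3 - 25/9))*15 = (1/4 - 49/9)*15 = -187/36*15 = -935/12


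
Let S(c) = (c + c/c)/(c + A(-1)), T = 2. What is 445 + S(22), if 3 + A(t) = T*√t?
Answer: 162862/365 - 46*I/365 ≈ 446.2 - 0.12603*I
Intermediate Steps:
A(t) = -3 + 2*√t
S(c) = (1 + c)/(-3 + c + 2*I) (S(c) = (c + c/c)/(c + (-3 + 2*√(-1))) = (c + 1)/(c + (-3 + 2*I)) = (1 + c)/(-3 + c + 2*I))
445 + S(22) = 445 + (1 + 22)/(-3 + 22 + 2*I) = 445 + 23/(19 + 2*I) = 445 + ((19 - 2*I)/365)*23 = 445 + 23*(19 - 2*I)/365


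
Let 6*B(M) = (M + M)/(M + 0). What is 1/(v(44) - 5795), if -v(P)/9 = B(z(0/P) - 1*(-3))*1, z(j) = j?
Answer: -1/5798 ≈ -0.00017247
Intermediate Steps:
B(M) = ⅓ (B(M) = ((M + M)/(M + 0))/6 = ((2*M)/M)/6 = (⅙)*2 = ⅓)
v(P) = -3
1/(v(44) - 5795) = 1/(-3 - 5795) = 1/(-5798) = -1/5798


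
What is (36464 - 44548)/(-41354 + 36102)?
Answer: 2021/1313 ≈ 1.5392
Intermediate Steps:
(36464 - 44548)/(-41354 + 36102) = -8084/(-5252) = -8084*(-1/5252) = 2021/1313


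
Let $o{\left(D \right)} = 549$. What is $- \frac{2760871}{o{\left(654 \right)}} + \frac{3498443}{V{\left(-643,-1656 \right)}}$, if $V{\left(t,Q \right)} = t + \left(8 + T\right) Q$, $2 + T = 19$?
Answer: $- \frac{117995944660}{23081607} \approx -5112.1$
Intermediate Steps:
$T = 17$ ($T = -2 + 19 = 17$)
$V{\left(t,Q \right)} = t + 25 Q$ ($V{\left(t,Q \right)} = t + \left(8 + 17\right) Q = t + 25 Q$)
$- \frac{2760871}{o{\left(654 \right)}} + \frac{3498443}{V{\left(-643,-1656 \right)}} = - \frac{2760871}{549} + \frac{3498443}{-643 + 25 \left(-1656\right)} = \left(-2760871\right) \frac{1}{549} + \frac{3498443}{-643 - 41400} = - \frac{2760871}{549} + \frac{3498443}{-42043} = - \frac{2760871}{549} + 3498443 \left(- \frac{1}{42043}\right) = - \frac{2760871}{549} - \frac{3498443}{42043} = - \frac{117995944660}{23081607}$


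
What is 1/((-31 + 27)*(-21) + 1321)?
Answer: 1/1405 ≈ 0.00071174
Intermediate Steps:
1/((-31 + 27)*(-21) + 1321) = 1/(-4*(-21) + 1321) = 1/(84 + 1321) = 1/1405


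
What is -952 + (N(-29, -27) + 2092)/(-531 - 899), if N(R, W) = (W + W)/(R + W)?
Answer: -38176683/40040 ≈ -953.46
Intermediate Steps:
N(R, W) = 2*W/(R + W) (N(R, W) = (2*W)/(R + W) = 2*W/(R + W))
-952 + (N(-29, -27) + 2092)/(-531 - 899) = -952 + (2*(-27)/(-29 - 27) + 2092)/(-531 - 899) = -952 + (2*(-27)/(-56) + 2092)/(-1430) = -952 + (2*(-27)*(-1/56) + 2092)*(-1/1430) = -952 + (27/28 + 2092)*(-1/1430) = -952 + (58603/28)*(-1/1430) = -952 - 58603/40040 = -38176683/40040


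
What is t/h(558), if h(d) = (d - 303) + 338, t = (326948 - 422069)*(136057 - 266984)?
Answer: 12453907167/593 ≈ 2.1002e+7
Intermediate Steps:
t = 12453907167 (t = -95121*(-130927) = 12453907167)
h(d) = 35 + d (h(d) = (-303 + d) + 338 = 35 + d)
t/h(558) = 12453907167/(35 + 558) = 12453907167/593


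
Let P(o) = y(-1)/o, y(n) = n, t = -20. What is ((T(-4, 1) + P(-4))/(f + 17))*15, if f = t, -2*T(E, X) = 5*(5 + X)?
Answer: 295/4 ≈ 73.750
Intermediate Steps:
T(E, X) = -25/2 - 5*X/2 (T(E, X) = -5*(5 + X)/2 = -(25 + 5*X)/2 = -25/2 - 5*X/2)
f = -20
P(o) = -1/o
((T(-4, 1) + P(-4))/(f + 17))*15 = (((-25/2 - 5/2*1) - 1/(-4))/(-20 + 17))*15 = (((-25/2 - 5/2) - 1*(-¼))/(-3))*15 = ((-15 + ¼)*(-⅓))*15 = -59/4*(-⅓)*15 = (59/12)*15 = 295/4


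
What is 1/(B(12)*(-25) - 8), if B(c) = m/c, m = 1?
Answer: -12/121 ≈ -0.099174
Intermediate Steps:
B(c) = 1/c
1/(B(12)*(-25) - 8) = 1/(-25/12 - 8) = 1/(-121/12) = -12/121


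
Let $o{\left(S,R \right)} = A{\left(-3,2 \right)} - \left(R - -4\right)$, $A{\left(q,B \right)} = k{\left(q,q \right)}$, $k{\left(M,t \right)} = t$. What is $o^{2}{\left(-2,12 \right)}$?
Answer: $361$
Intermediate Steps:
$A{\left(q,B \right)} = q$
$o{\left(S,R \right)} = -7 - R$ ($o{\left(S,R \right)} = -3 - \left(R - -4\right) = -3 - \left(R + 4\right) = -3 - \left(4 + R\right) = -7 - R$)
$o^{2}{\left(-2,12 \right)} = \left(-7 - 12\right)^{2} = \left(-19\right)^{2} = 361$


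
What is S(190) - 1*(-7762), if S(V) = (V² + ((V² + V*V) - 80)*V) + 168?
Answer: 13746830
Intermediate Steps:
S(V) = 168 + V² + V*(-80 + 2*V²) (S(V) = (V² + ((V² + V²) - 80)*V) + 168 = (V² + (2*V² - 80)*V) + 168 = (V² + (-80 + 2*V²)*V) + 168 = (V² + V*(-80 + 2*V²)) + 168 = 168 + V² + V*(-80 + 2*V²))
S(190) - 1*(-7762) = (168 + 190² - 80*190 + 2*190³) - 1*(-7762) = (168 + 36100 - 15200 + 2*6859000) + 7762 = (168 + 36100 - 15200 + 13718000) + 7762 = 13739068 + 7762 = 13746830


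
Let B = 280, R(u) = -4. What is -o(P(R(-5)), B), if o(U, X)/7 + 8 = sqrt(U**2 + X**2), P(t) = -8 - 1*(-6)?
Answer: 56 - 14*sqrt(19601) ≈ -1904.1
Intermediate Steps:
P(t) = -2 (P(t) = -8 + 6 = -2)
o(U, X) = -56 + 7*sqrt(U**2 + X**2)
-o(P(R(-5)), B) = -(-56 + 7*sqrt((-2)**2 + 280**2)) = -(-56 + 7*sqrt(4 + 78400)) = -(-56 + 7*sqrt(78404)) = -(-56 + 7*(2*sqrt(19601))) = -(-56 + 14*sqrt(19601)) = 56 - 14*sqrt(19601)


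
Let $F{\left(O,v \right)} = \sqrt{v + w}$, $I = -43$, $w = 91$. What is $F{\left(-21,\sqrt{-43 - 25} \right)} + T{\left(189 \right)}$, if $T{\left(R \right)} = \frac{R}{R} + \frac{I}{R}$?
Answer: $\frac{146}{189} + \sqrt{91 + 2 i \sqrt{17}} \approx 10.322 + 0.43178 i$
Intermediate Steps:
$T{\left(R \right)} = 1 - \frac{43}{R}$ ($T{\left(R \right)} = \frac{R}{R} - \frac{43}{R} = 1 - \frac{43}{R}$)
$F{\left(O,v \right)} = \sqrt{91 + v}$ ($F{\left(O,v \right)} = \sqrt{v + 91} = \sqrt{91 + v}$)
$F{\left(-21,\sqrt{-43 - 25} \right)} + T{\left(189 \right)} = \sqrt{91 + \sqrt{-43 - 25}} + \frac{-43 + 189}{189} = \sqrt{91 + \sqrt{-68}} + \frac{1}{189} \cdot 146 = \sqrt{91 + 2 i \sqrt{17}} + \frac{146}{189} = \frac{146}{189} + \sqrt{91 + 2 i \sqrt{17}}$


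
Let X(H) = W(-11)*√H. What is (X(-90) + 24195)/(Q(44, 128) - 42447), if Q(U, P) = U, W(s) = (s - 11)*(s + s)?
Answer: -24195/42403 - 1452*I*√10/42403 ≈ -0.5706 - 0.10829*I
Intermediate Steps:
W(s) = 2*s*(-11 + s) (W(s) = (-11 + s)*(2*s) = 2*s*(-11 + s))
X(H) = 484*√H (X(H) = (2*(-11)*(-11 - 11))*√H = (2*(-11)*(-22))*√H = 484*√H)
(X(-90) + 24195)/(Q(44, 128) - 42447) = (484*√(-90) + 24195)/(44 - 42447) = (484*(3*I*√10) + 24195)/(-42403) = (1452*I*√10 + 24195)*(-1/42403) = (24195 + 1452*I*√10)*(-1/42403) = -24195/42403 - 1452*I*√10/42403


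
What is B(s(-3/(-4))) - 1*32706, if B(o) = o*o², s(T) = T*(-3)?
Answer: -2093913/64 ≈ -32717.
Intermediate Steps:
s(T) = -3*T
B(o) = o³
B(s(-3/(-4))) - 1*32706 = (-(-9)/(-4))³ - 1*32706 = (-(-9)*(-1)/4)³ - 32706 = (-3*¾)³ - 32706 = (-9/4)³ - 32706 = -729/64 - 32706 = -2093913/64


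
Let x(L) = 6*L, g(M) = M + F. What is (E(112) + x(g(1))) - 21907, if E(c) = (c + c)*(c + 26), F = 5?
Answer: 9041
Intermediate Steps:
g(M) = 5 + M (g(M) = M + 5 = 5 + M)
E(c) = 2*c*(26 + c) (E(c) = (2*c)*(26 + c) = 2*c*(26 + c))
(E(112) + x(g(1))) - 21907 = (2*112*(26 + 112) + 6*(5 + 1)) - 21907 = (2*112*138 + 6*6) - 21907 = (30912 + 36) - 21907 = 30948 - 21907 = 9041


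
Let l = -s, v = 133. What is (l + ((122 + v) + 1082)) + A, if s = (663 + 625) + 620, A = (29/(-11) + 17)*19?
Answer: -3279/11 ≈ -298.09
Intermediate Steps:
A = 3002/11 (A = (29*(-1/11) + 17)*19 = (-29/11 + 17)*19 = (158/11)*19 = 3002/11 ≈ 272.91)
s = 1908 (s = 1288 + 620 = 1908)
l = -1908 (l = -1*1908 = -1908)
(l + ((122 + v) + 1082)) + A = (-1908 + ((122 + 133) + 1082)) + 3002/11 = (-1908 + (255 + 1082)) + 3002/11 = (-1908 + 1337) + 3002/11 = -571 + 3002/11 = -3279/11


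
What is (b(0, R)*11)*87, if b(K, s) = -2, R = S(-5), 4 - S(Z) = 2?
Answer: -1914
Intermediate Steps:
S(Z) = 2 (S(Z) = 4 - 1*2 = 4 - 2 = 2)
R = 2
(b(0, R)*11)*87 = -2*11*87 = -22*87 = -1914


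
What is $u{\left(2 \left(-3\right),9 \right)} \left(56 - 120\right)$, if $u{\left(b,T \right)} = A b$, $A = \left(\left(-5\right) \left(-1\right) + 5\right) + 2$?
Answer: $4608$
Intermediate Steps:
$A = 12$ ($A = \left(5 + 5\right) + 2 = 10 + 2 = 12$)
$u{\left(b,T \right)} = 12 b$
$u{\left(2 \left(-3\right),9 \right)} \left(56 - 120\right) = 12 \cdot 2 \left(-3\right) \left(56 - 120\right) = 12 \left(-6\right) \left(-64\right) = \left(-72\right) \left(-64\right) = 4608$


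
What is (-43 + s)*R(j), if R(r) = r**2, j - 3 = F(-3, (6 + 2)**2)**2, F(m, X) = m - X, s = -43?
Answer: -1735313504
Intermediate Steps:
j = 4492 (j = 3 + (-3 - (6 + 2)**2)**2 = 3 + (-3 - 1*8**2)**2 = 3 + (-3 - 1*64)**2 = 3 + (-3 - 64)**2 = 3 + (-67)**2 = 3 + 4489 = 4492)
(-43 + s)*R(j) = (-43 - 43)*4492**2 = -86*20178064 = -1735313504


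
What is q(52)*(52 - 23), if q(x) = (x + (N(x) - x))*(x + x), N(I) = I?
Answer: 156832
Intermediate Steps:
q(x) = 2*x² (q(x) = (x + (x - x))*(x + x) = (x + 0)*(2*x) = x*(2*x) = 2*x²)
q(52)*(52 - 23) = (2*52²)*(52 - 23) = (2*2704)*29 = 5408*29 = 156832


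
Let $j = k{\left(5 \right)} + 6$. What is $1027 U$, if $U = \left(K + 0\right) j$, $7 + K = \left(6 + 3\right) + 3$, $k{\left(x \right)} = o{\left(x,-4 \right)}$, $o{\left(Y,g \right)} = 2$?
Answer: $41080$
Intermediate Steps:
$k{\left(x \right)} = 2$
$j = 8$ ($j = 2 + 6 = 8$)
$K = 5$ ($K = -7 + \left(\left(6 + 3\right) + 3\right) = -7 + \left(9 + 3\right) = -7 + 12 = 5$)
$U = 40$ ($U = \left(5 + 0\right) 8 = 5 \cdot 8 = 40$)
$1027 U = 1027 \cdot 40 = 41080$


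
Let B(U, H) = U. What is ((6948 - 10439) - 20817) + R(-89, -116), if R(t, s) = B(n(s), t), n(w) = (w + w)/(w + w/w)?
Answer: -2795188/115 ≈ -24306.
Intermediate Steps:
n(w) = 2*w/(1 + w) (n(w) = (2*w)/(w + 1) = (2*w)/(1 + w) = 2*w/(1 + w))
R(t, s) = 2*s/(1 + s)
((6948 - 10439) - 20817) + R(-89, -116) = ((6948 - 10439) - 20817) + 2*(-116)/(1 - 116) = (-3491 - 20817) + 2*(-116)/(-115) = -24308 + 2*(-116)*(-1/115) = -24308 + 232/115 = -2795188/115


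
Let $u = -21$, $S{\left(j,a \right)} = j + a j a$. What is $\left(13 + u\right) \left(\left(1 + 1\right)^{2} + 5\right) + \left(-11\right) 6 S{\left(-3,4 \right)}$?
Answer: $3294$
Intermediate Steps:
$S{\left(j,a \right)} = j + j a^{2}$ ($S{\left(j,a \right)} = j + a a j = j + j a^{2}$)
$\left(13 + u\right) \left(\left(1 + 1\right)^{2} + 5\right) + \left(-11\right) 6 S{\left(-3,4 \right)} = \left(13 - 21\right) \left(\left(1 + 1\right)^{2} + 5\right) + \left(-11\right) 6 \left(- 3 \left(1 + 4^{2}\right)\right) = - 8 \left(2^{2} + 5\right) - 66 \left(- 3 \left(1 + 16\right)\right) = - 8 \left(4 + 5\right) - 66 \left(\left(-3\right) 17\right) = \left(-8\right) 9 - -3366 = -72 + 3366 = 3294$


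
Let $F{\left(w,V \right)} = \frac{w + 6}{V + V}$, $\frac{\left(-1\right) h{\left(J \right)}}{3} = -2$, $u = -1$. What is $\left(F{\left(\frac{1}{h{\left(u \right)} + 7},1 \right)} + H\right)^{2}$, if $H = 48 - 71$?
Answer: $\frac{269361}{676} \approx 398.46$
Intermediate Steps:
$h{\left(J \right)} = 6$ ($h{\left(J \right)} = \left(-3\right) \left(-2\right) = 6$)
$F{\left(w,V \right)} = \frac{6 + w}{2 V}$
$H = -23$
$\left(F{\left(\frac{1}{h{\left(u \right)} + 7},1 \right)} + H\right)^{2} = \left(\frac{6 + \frac{1}{6 + 7}}{2 \cdot 1} - 23\right)^{2} = \left(\frac{1}{2} \cdot 1 \left(6 + \frac{1}{13}\right) - 23\right)^{2} = \left(\frac{1}{2} \cdot 1 \cdot \frac{79}{13} - 23\right)^{2} = \left(\frac{79}{26} - 23\right)^{2} = \left(- \frac{519}{26}\right)^{2} = \frac{269361}{676}$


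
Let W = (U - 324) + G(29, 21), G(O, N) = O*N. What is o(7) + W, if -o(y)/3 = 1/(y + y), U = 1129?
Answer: 19793/14 ≈ 1413.8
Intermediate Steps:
G(O, N) = N*O
W = 1414 (W = (1129 - 324) + 21*29 = 805 + 609 = 1414)
o(y) = -3/(2*y) (o(y) = -3/(y + y) = -3*1/(2*y) = -3/(2*y))
o(7) + W = -3/2/7 + 1414 = -3/2*⅐ + 1414 = -3/14 + 1414 = 19793/14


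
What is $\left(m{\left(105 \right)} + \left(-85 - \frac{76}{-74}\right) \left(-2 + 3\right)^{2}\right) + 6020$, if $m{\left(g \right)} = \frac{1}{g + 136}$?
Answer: $\frac{52931590}{8917} \approx 5936.0$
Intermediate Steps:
$m{\left(g \right)} = \frac{1}{136 + g}$
$\left(m{\left(105 \right)} + \left(-85 - \frac{76}{-74}\right) \left(-2 + 3\right)^{2}\right) + 6020 = \left(\frac{1}{136 + 105} + \left(-85 - \frac{76}{-74}\right) \left(-2 + 3\right)^{2}\right) + 6020 = \left(\frac{1}{241} + \left(-85 - - \frac{38}{37}\right) 1^{2}\right) + 6020 = \left(\frac{1}{241} + \left(-85 + \frac{38}{37}\right) 1\right) + 6020 = \left(\frac{1}{241} - \frac{3107}{37}\right) + 6020 = - \frac{748750}{8917} + 6020 = \frac{52931590}{8917}$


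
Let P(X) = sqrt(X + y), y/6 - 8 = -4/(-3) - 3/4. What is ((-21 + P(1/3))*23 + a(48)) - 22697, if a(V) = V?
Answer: -23132 + 23*sqrt(1866)/6 ≈ -22966.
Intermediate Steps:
y = 103/2 (y = 48 + 6*(-4/(-3) - 3/4) = 48 + 6*(-4*(-1/3) - 3*1/4) = 48 + 6*(4/3 - 3/4) = 48 + 6*(7/12) = 48 + 7/2 = 103/2 ≈ 51.500)
P(X) = sqrt(103/2 + X) (P(X) = sqrt(X + 103/2) = sqrt(103/2 + X))
((-21 + P(1/3))*23 + a(48)) - 22697 = ((-21 + sqrt(206 + 4/3)/2)*23 + 48) - 22697 = ((-21 + sqrt(622/3)/2)*23 + 48) - 22697 = ((-21 + (sqrt(1866)/3)/2)*23 + 48) - 22697 = ((-21 + sqrt(1866)/6)*23 + 48) - 22697 = ((-483 + 23*sqrt(1866)/6) + 48) - 22697 = (-435 + 23*sqrt(1866)/6) - 22697 = -23132 + 23*sqrt(1866)/6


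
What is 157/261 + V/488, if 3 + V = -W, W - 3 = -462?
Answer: 24454/15921 ≈ 1.5360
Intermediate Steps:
W = -459 (W = 3 - 462 = -459)
V = 456 (V = -3 - 1*(-459) = -3 + 459 = 456)
157/261 + V/488 = 157/261 + 456/488 = 157*(1/261) + 456*(1/488) = 157/261 + 57/61 = 24454/15921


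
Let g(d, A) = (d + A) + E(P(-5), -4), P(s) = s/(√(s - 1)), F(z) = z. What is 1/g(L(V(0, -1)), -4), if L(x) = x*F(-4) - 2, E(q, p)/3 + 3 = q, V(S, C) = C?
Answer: -22/317 - 5*I*√6/317 ≈ -0.069401 - 0.038635*I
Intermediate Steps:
P(s) = s/√(-1 + s) (P(s) = s/(√(-1 + s)) = s/√(-1 + s))
E(q, p) = -9 + 3*q
L(x) = -2 - 4*x (L(x) = x*(-4) - 2 = -4*x - 2 = -2 - 4*x)
g(d, A) = -9 + A + d + 5*I*√6/2 (g(d, A) = (d + A) + (-9 + 3*(-5/√(-1 - 5))) = (A + d) + (-9 + 3*(-(-5)*I*√6/6)) = (A + d) + (-9 + 3*(5*I*√6/6)) = (A + d) + (-9 + 5*I*√6/2) = -9 + A + d + 5*I*√6/2)
1/g(L(V(0, -1)), -4) = 1/(-9 - 4 + (-2 - 4*(-1)) + 5*I*√6/2) = 1/(-9 - 4 + (-2 + 4) + 5*I*√6/2) = 1/(-9 - 4 + 2 + 5*I*√6/2) = 1/(-11 + 5*I*√6/2)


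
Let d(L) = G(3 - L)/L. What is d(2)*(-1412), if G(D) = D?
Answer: -706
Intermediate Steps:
d(L) = (3 - L)/L
d(2)*(-1412) = ((3 - 1*2)/2)*(-1412) = ((3 - 2)/2)*(-1412) = ((1/2)*1)*(-1412) = (1/2)*(-1412) = -706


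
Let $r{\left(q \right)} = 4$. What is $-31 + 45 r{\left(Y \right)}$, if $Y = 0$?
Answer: $149$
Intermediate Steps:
$-31 + 45 r{\left(Y \right)} = -31 + 45 \cdot 4 = -31 + 180 = 149$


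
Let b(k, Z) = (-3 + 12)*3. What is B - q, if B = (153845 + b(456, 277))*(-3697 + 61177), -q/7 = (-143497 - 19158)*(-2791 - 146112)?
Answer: 178383284815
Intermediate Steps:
b(k, Z) = 27 (b(k, Z) = 9*3 = 27)
q = -169538722255 (q = -7*(-143497 - 19158)*(-2791 - 146112) = -(-1138585)*(-148903) = -7*24219817465 = -169538722255)
B = 8844562560 (B = (153845 + 27)*(-3697 + 61177) = 153872*57480 = 8844562560)
B - q = 8844562560 - 1*(-169538722255) = 8844562560 + 169538722255 = 178383284815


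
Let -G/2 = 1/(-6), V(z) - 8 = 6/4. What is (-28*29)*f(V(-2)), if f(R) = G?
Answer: -812/3 ≈ -270.67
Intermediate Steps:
V(z) = 19/2 (V(z) = 8 + 6/4 = 8 + 6*(1/4) = 8 + 3/2 = 19/2)
G = 1/3 (G = -2/(-6) = -2*(-1/6) = 1/3 ≈ 0.33333)
f(R) = 1/3
(-28*29)*f(V(-2)) = -28*29*(1/3) = -812*1/3 = -812/3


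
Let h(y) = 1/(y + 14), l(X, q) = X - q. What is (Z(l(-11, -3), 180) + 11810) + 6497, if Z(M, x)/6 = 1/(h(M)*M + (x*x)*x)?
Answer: 160149599395/8747998 ≈ 18307.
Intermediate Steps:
h(y) = 1/(14 + y)
Z(M, x) = 6/(x³ + M/(14 + M)) (Z(M, x) = 6/(M/(14 + M) + (x*x)*x) = 6/(M/(14 + M) + x²*x) = 6/(M/(14 + M) + x³) = 6/(x³ + M/(14 + M)))
(Z(l(-11, -3), 180) + 11810) + 6497 = (6*(14 + (-11 - 1*(-3)))/((-11 - 1*(-3)) + 180³*(14 + (-11 - 1*(-3)))) + 11810) + 6497 = (6*(14 + (-11 + 3))/((-11 + 3) + 5832000*(14 + (-11 + 3))) + 11810) + 6497 = (6*(14 - 8)/(-8 + 5832000*(14 - 8)) + 11810) + 6497 = (6*6/(-8 + 5832000*6) + 11810) + 6497 = (6*6/(-8 + 34992000) + 11810) + 6497 = (6*6/34991992 + 11810) + 6497 = (6*(1/34991992)*6 + 11810) + 6497 = (9/8747998 + 11810) + 6497 = 103313856389/8747998 + 6497 = 160149599395/8747998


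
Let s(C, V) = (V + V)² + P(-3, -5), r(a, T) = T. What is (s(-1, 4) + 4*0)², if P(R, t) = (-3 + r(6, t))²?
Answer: 16384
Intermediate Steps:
P(R, t) = (-3 + t)²
s(C, V) = 64 + 4*V² (s(C, V) = (V + V)² + (-3 - 5)² = (2*V)² + (-8)² = 4*V² + 64 = 64 + 4*V²)
(s(-1, 4) + 4*0)² = ((64 + 4*4²) + 4*0)² = ((64 + 4*16) + 0)² = ((64 + 64) + 0)² = (128 + 0)² = 128² = 16384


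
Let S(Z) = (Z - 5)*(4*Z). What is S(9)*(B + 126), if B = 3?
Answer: 18576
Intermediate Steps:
S(Z) = 4*Z*(-5 + Z) (S(Z) = (-5 + Z)*(4*Z) = 4*Z*(-5 + Z))
S(9)*(B + 126) = (4*9*(-5 + 9))*(3 + 126) = (4*9*4)*129 = 144*129 = 18576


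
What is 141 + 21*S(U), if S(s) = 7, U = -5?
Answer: 288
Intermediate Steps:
141 + 21*S(U) = 141 + 21*7 = 141 + 147 = 288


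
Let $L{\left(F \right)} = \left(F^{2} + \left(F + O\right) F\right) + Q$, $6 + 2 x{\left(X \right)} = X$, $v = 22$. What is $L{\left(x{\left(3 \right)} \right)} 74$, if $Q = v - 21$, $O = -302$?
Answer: $33929$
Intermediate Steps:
$x{\left(X \right)} = -3 + \frac{X}{2}$
$Q = 1$ ($Q = 22 - 21 = 1$)
$L{\left(F \right)} = 1 + F^{2} + F \left(-302 + F\right)$ ($L{\left(F \right)} = \left(F^{2} + \left(F - 302\right) F\right) + 1 = \left(F^{2} + \left(-302 + F\right) F\right) + 1 = \left(F^{2} + F \left(-302 + F\right)\right) + 1 = 1 + F^{2} + F \left(-302 + F\right)$)
$L{\left(x{\left(3 \right)} \right)} 74 = \left(1 - 302 \left(-3 + \frac{1}{2} \cdot 3\right) + 2 \left(-3 + \frac{1}{2} \cdot 3\right)^{2}\right) 74 = \left(1 - 302 \left(-3 + \frac{3}{2}\right) + 2 \left(-3 + \frac{3}{2}\right)^{2}\right) 74 = \left(1 - -453 + 2 \left(- \frac{3}{2}\right)^{2}\right) 74 = \left(1 + 453 + 2 \cdot \frac{9}{4}\right) 74 = \left(1 + 453 + \frac{9}{2}\right) 74 = \frac{917}{2} \cdot 74 = 33929$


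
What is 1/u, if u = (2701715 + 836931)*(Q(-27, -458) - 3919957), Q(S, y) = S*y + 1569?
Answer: -1/13822029126212 ≈ -7.2348e-14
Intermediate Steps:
Q(S, y) = 1569 + S*y
u = -13822029126212 (u = (2701715 + 836931)*((1569 - 27*(-458)) - 3919957) = 3538646*((1569 + 12366) - 3919957) = 3538646*(13935 - 3919957) = 3538646*(-3906022) = -13822029126212)
1/u = 1/(-13822029126212) = -1/13822029126212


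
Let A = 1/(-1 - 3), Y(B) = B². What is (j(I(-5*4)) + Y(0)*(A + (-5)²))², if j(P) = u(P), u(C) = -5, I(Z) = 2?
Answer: 25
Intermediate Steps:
j(P) = -5
A = -¼ (A = 1/(-4) = -¼ ≈ -0.25000)
(j(I(-5*4)) + Y(0)*(A + (-5)²))² = (-5 + 0²*(-¼ + (-5)²))² = (-5 + 0*(-¼ + 25))² = (-5 + 0*(99/4))² = (-5 + 0)² = (-5)² = 25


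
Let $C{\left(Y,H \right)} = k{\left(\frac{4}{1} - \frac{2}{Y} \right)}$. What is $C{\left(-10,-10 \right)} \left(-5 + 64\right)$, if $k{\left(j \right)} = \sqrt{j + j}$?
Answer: $\frac{59 \sqrt{210}}{5} \approx 171.0$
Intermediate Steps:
$k{\left(j \right)} = \sqrt{2} \sqrt{j}$ ($k{\left(j \right)} = \sqrt{2 j} = \sqrt{2} \sqrt{j}$)
$C{\left(Y,H \right)} = \sqrt{2} \sqrt{4 - \frac{2}{Y}}$ ($C{\left(Y,H \right)} = \sqrt{2} \sqrt{\frac{4}{1} - \frac{2}{Y}} = \sqrt{2} \sqrt{4 \cdot 1 - \frac{2}{Y}} = \sqrt{2} \sqrt{4 - \frac{2}{Y}}$)
$C{\left(-10,-10 \right)} \left(-5 + 64\right) = 2 \sqrt{2 - \frac{1}{-10}} \left(-5 + 64\right) = 2 \sqrt{2 - - \frac{1}{10}} \cdot 59 = 2 \sqrt{2 + \frac{1}{10}} \cdot 59 = 2 \sqrt{\frac{21}{10}} \cdot 59 = 2 \frac{\sqrt{210}}{10} \cdot 59 = \frac{\sqrt{210}}{5} \cdot 59 = \frac{59 \sqrt{210}}{5}$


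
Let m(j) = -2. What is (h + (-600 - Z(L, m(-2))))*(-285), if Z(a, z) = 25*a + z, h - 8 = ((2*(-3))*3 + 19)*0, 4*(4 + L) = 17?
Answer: 679725/4 ≈ 1.6993e+5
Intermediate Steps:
L = ¼ (L = -4 + (¼)*17 = -4 + 17/4 = ¼ ≈ 0.25000)
h = 8 (h = 8 + ((2*(-3))*3 + 19)*0 = 8 + (-6*3 + 19)*0 = 8 + (-18 + 19)*0 = 8 + 1*0 = 8 + 0 = 8)
Z(a, z) = z + 25*a
(h + (-600 - Z(L, m(-2))))*(-285) = (8 + (-600 - (-2 + 25*(¼))))*(-285) = (8 + (-600 - (-2 + 25/4)))*(-285) = (8 + (-600 - 1*17/4))*(-285) = (8 + (-600 - 17/4))*(-285) = (8 - 2417/4)*(-285) = -2385/4*(-285) = 679725/4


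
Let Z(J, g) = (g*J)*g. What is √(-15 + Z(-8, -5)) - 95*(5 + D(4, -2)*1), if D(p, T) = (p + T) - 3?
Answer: -380 + I*√215 ≈ -380.0 + 14.663*I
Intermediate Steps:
D(p, T) = -3 + T + p (D(p, T) = (T + p) - 3 = -3 + T + p)
Z(J, g) = J*g² (Z(J, g) = (J*g)*g = J*g²)
√(-15 + Z(-8, -5)) - 95*(5 + D(4, -2)*1) = √(-15 - 8*(-5)²) - 95*(5 + (-3 - 2 + 4)*1) = √(-15 - 8*25) - 95*(5 - 1*1) = √(-15 - 200) - 95*(5 - 1) = √(-215) - 95*4 = I*√215 - 380 = -380 + I*√215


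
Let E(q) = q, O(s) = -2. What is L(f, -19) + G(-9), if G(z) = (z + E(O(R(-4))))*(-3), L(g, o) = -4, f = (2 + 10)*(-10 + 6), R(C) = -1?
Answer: 29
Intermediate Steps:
f = -48 (f = 12*(-4) = -48)
G(z) = 6 - 3*z (G(z) = (z - 2)*(-3) = (-2 + z)*(-3) = 6 - 3*z)
L(f, -19) + G(-9) = -4 + (6 - 3*(-9)) = -4 + (6 + 27) = -4 + 33 = 29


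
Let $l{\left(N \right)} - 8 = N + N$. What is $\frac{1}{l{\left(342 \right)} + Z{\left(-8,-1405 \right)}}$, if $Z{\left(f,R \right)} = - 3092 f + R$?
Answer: $\frac{1}{24023} \approx 4.1627 \cdot 10^{-5}$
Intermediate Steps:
$l{\left(N \right)} = 8 + 2 N$ ($l{\left(N \right)} = 8 + \left(N + N\right) = 8 + 2 N$)
$Z{\left(f,R \right)} = R - 3092 f$
$\frac{1}{l{\left(342 \right)} + Z{\left(-8,-1405 \right)}} = \frac{1}{\left(8 + 2 \cdot 342\right) - -23331} = \frac{1}{\left(8 + 684\right) + \left(-1405 + 24736\right)} = \frac{1}{692 + 23331} = \frac{1}{24023}$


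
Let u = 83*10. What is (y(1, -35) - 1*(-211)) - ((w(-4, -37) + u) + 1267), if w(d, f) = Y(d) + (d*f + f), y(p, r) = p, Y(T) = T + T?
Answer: -1988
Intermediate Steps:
Y(T) = 2*T
u = 830
w(d, f) = f + 2*d + d*f (w(d, f) = 2*d + (d*f + f) = 2*d + (f + d*f) = f + 2*d + d*f)
(y(1, -35) - 1*(-211)) - ((w(-4, -37) + u) + 1267) = (1 - 1*(-211)) - (((-37 + 2*(-4) - 4*(-37)) + 830) + 1267) = (1 + 211) - (((-37 - 8 + 148) + 830) + 1267) = 212 - ((103 + 830) + 1267) = 212 - (933 + 1267) = 212 - 1*2200 = 212 - 2200 = -1988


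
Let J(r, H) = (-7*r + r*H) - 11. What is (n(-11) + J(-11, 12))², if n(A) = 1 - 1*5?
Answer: 4900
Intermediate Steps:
n(A) = -4 (n(A) = 1 - 5 = -4)
J(r, H) = -11 - 7*r + H*r (J(r, H) = (-7*r + H*r) - 11 = -11 - 7*r + H*r)
(n(-11) + J(-11, 12))² = (-4 + (-11 - 7*(-11) + 12*(-11)))² = (-4 + (-11 + 77 - 132))² = (-4 - 66)² = (-70)² = 4900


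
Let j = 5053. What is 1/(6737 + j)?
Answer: 1/11790 ≈ 8.4818e-5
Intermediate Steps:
1/(6737 + j) = 1/(6737 + 5053) = 1/11790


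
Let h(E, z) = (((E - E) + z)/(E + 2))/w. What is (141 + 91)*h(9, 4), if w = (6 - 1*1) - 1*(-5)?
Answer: 464/55 ≈ 8.4364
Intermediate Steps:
w = 10 (w = (6 - 1) + 5 = 5 + 5 = 10)
h(E, z) = z/(10*(2 + E)) (h(E, z) = (((E - E) + z)/(E + 2))/10 = ((0 + z)/(2 + E))*(⅒) = (z/(2 + E))*(⅒) = z/(10*(2 + E)))
(141 + 91)*h(9, 4) = (141 + 91)*((⅒)*4/(2 + 9)) = 232*((⅒)*4/11) = 232*((⅒)*4*(1/11)) = 232*(2/55) = 464/55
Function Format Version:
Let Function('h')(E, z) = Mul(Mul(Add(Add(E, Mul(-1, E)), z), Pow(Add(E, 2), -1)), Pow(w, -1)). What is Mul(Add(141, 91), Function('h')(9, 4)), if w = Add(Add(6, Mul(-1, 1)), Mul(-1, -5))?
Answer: Rational(464, 55) ≈ 8.4364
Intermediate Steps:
w = 10 (w = Add(Add(6, -1), 5) = Add(5, 5) = 10)
Function('h')(E, z) = Mul(Rational(1, 10), z, Pow(Add(2, E), -1)) (Function('h')(E, z) = Mul(Mul(Add(Add(E, Mul(-1, E)), z), Pow(Add(E, 2), -1)), Pow(10, -1)) = Mul(Mul(Add(0, z), Pow(Add(2, E), -1)), Rational(1, 10)) = Mul(Mul(z, Pow(Add(2, E), -1)), Rational(1, 10)) = Mul(Rational(1, 10), z, Pow(Add(2, E), -1)))
Mul(Add(141, 91), Function('h')(9, 4)) = Mul(Add(141, 91), Mul(Rational(1, 10), 4, Pow(Add(2, 9), -1))) = Mul(232, Mul(Rational(1, 10), 4, Pow(11, -1))) = Mul(232, Mul(Rational(1, 10), 4, Rational(1, 11))) = Mul(232, Rational(2, 55)) = Rational(464, 55)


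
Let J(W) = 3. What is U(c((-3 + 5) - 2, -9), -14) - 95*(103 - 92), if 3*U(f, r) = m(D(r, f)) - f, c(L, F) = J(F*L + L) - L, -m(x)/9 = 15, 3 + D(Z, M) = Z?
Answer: -1091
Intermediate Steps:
D(Z, M) = -3 + Z
m(x) = -135 (m(x) = -9*15 = -135)
c(L, F) = 3 - L
U(f, r) = -45 - f/3 (U(f, r) = (-135 - f)/3 = -45 - f/3)
U(c((-3 + 5) - 2, -9), -14) - 95*(103 - 92) = (-45 - (3 - ((-3 + 5) - 2))/3) - 95*(103 - 92) = (-45 - (3 - (2 - 2))/3) - 95*11 = (-45 - (3 - 1*0)/3) - 1045 = (-45 - (3 + 0)/3) - 1045 = (-45 - ⅓*3) - 1045 = (-45 - 1) - 1045 = -46 - 1045 = -1091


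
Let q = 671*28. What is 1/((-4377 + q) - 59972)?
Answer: -1/45561 ≈ -2.1949e-5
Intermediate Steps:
q = 18788
1/((-4377 + q) - 59972) = 1/((-4377 + 18788) - 59972) = 1/(14411 - 59972) = 1/(-45561) = -1/45561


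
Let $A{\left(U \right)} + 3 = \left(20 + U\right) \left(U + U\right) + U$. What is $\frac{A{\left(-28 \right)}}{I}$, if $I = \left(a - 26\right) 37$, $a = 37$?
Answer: $\frac{417}{407} \approx 1.0246$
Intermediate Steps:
$I = 407$ ($I = \left(37 - 26\right) 37 = 11 \cdot 37 = 407$)
$A{\left(U \right)} = -3 + U + 2 U \left(20 + U\right)$ ($A{\left(U \right)} = -3 + \left(\left(20 + U\right) \left(U + U\right) + U\right) = -3 + \left(\left(20 + U\right) 2 U + U\right) = -3 + \left(2 U \left(20 + U\right) + U\right) = -3 + \left(U + 2 U \left(20 + U\right)\right) = -3 + U + 2 U \left(20 + U\right)$)
$\frac{A{\left(-28 \right)}}{I} = \frac{-3 + 2 \left(-28\right)^{2} + 41 \left(-28\right)}{407} = \left(-3 + 2 \cdot 784 - 1148\right) \frac{1}{407} = \left(-3 + 1568 - 1148\right) \frac{1}{407} = 417 \cdot \frac{1}{407} = \frac{417}{407}$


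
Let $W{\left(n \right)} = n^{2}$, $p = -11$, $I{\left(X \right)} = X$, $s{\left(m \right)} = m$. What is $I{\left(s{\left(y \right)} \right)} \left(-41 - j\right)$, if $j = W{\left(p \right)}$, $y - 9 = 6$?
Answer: $-2430$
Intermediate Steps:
$y = 15$ ($y = 9 + 6 = 15$)
$j = 121$ ($j = \left(-11\right)^{2} = 121$)
$I{\left(s{\left(y \right)} \right)} \left(-41 - j\right) = 15 \left(-41 - 121\right) = 15 \left(-162\right) = -2430$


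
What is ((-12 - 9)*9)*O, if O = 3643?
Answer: -688527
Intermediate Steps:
((-12 - 9)*9)*O = ((-12 - 9)*9)*3643 = -21*9*3643 = -189*3643 = -688527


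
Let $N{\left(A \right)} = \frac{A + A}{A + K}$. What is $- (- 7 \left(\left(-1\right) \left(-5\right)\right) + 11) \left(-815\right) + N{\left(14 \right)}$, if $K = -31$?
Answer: $- \frac{332548}{17} \approx -19562.0$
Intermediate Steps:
$N{\left(A \right)} = \frac{2 A}{-31 + A}$ ($N{\left(A \right)} = \frac{A + A}{A - 31} = \frac{2 A}{-31 + A}$)
$- (- 7 \left(\left(-1\right) \left(-5\right)\right) + 11) \left(-815\right) + N{\left(14 \right)} = - (- 7 \left(\left(-1\right) \left(-5\right)\right) + 11) \left(-815\right) + 2 \cdot 14 \frac{1}{-31 + 14} = - (\left(-7\right) 5 + 11) \left(-815\right) + 2 \cdot 14 \frac{1}{-17} = - (-35 + 11) \left(-815\right) + 2 \cdot 14 \left(- \frac{1}{17}\right) = \left(-1\right) \left(-24\right) \left(-815\right) - \frac{28}{17} = 24 \left(-815\right) - \frac{28}{17} = -19560 - \frac{28}{17} = - \frac{332548}{17}$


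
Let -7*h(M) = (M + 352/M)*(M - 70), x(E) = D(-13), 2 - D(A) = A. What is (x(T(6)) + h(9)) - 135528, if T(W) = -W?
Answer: -8510906/63 ≈ -1.3509e+5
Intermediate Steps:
D(A) = 2 - A
x(E) = 15 (x(E) = 2 - 1*(-13) = 2 + 13 = 15)
h(M) = -(-70 + M)*(M + 352/M)/7 (h(M) = -(M + 352/M)*(M - 70)/7 = -(M + 352/M)*(-70 + M)/7 = -(-70 + M)*(M + 352/M)/7)
(x(T(6)) + h(9)) - 135528 = (15 + (1/7)*(24640 - 1*9*(352 + 9**2 - 70*9))/9) - 135528 = (15 + (1/7)*(1/9)*(24640 - 1*9*(352 + 81 - 630))) - 135528 = (15 + (1/7)*(1/9)*(24640 - 1*9*(-197))) - 135528 = (15 + (1/7)*(1/9)*(24640 + 1773)) - 135528 = (15 + (1/7)*(1/9)*26413) - 135528 = (15 + 26413/63) - 135528 = 27358/63 - 135528 = -8510906/63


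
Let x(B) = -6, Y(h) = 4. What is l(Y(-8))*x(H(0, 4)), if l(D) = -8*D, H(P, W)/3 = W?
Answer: 192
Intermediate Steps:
H(P, W) = 3*W
l(Y(-8))*x(H(0, 4)) = -8*4*(-6) = -32*(-6) = 192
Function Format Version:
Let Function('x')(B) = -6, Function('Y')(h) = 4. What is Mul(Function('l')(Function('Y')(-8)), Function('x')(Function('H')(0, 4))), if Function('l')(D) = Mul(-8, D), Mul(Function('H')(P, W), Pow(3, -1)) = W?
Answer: 192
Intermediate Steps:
Function('H')(P, W) = Mul(3, W)
Mul(Function('l')(Function('Y')(-8)), Function('x')(Function('H')(0, 4))) = Mul(Mul(-8, 4), -6) = Mul(-32, -6) = 192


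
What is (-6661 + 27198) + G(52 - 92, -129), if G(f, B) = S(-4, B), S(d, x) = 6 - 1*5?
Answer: 20538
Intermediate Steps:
S(d, x) = 1 (S(d, x) = 6 - 5 = 1)
G(f, B) = 1
(-6661 + 27198) + G(52 - 92, -129) = (-6661 + 27198) + 1 = 20537 + 1 = 20538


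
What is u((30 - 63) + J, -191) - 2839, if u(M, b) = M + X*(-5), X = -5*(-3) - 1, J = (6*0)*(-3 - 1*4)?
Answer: -2942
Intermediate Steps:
J = 0 (J = 0*(-3 - 4) = 0*(-7) = 0)
X = 14 (X = 15 - 1 = 14)
u(M, b) = -70 + M (u(M, b) = M + 14*(-5) = M - 70 = -70 + M)
u((30 - 63) + J, -191) - 2839 = (-70 + ((30 - 63) + 0)) - 2839 = (-70 + (-33 + 0)) - 2839 = (-70 - 33) - 2839 = -103 - 2839 = -2942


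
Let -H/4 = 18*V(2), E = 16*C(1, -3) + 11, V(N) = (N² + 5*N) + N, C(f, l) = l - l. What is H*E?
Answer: -12672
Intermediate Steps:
C(f, l) = 0
V(N) = N² + 6*N
E = 11 (E = 16*0 + 11 = 0 + 11 = 11)
H = -1152 (H = -72*2*(6 + 2) = -72*2*8 = -72*16 = -4*288 = -1152)
H*E = -1152*11 = -12672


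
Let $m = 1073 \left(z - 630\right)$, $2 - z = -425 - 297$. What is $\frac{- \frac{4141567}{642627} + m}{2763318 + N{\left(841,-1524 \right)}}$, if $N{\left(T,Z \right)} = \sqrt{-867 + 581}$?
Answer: $\frac{1297808376144677}{35558351123151015} - \frac{2817934909 i \sqrt{286}}{213350106738906090} \approx 0.036498 - 2.2337 \cdot 10^{-7} i$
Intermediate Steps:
$z = 724$ ($z = 2 - \left(-425 - 297\right) = 2 - -722 = 2 + 722 = 724$)
$N{\left(T,Z \right)} = i \sqrt{286}$ ($N{\left(T,Z \right)} = \sqrt{-286} = i \sqrt{286}$)
$m = 100862$ ($m = 1073 \left(724 - 630\right) = 1073 \cdot 94 = 100862$)
$\frac{- \frac{4141567}{642627} + m}{2763318 + N{\left(841,-1524 \right)}} = \frac{- \frac{4141567}{642627} + 100862}{2763318 + i \sqrt{286}} = \frac{64812502907}{642627 \left(2763318 + i \sqrt{286}\right)}$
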